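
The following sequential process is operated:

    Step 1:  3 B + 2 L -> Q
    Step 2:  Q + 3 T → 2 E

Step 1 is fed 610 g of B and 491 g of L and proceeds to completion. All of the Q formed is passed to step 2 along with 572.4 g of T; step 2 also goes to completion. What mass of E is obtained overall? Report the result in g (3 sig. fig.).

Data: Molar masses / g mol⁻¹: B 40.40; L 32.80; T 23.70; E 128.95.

1300 g

Step 1:
n(B) = 610.0 / 40.40 = 15.10 mol
n(L) = 491.0 / 32.80 = 14.97 mol
n/ν for B = 15.10/3 = 5.033
n/ν for L = 14.97/2 = 7.485
Smallest n/ν is B → limiting reagent.
n(Q) produced = (1/3) × 15.10 = 5.033 mol
Step 2:
n(Q) available = 5.033 mol
n(T) = 572.4 / 23.70 = 24.15 mol
n/ν for Q = 5.033/1 = 5.033
n/ν for T = 24.15/3 = 8.050
Smallest n/ν is Q → limiting reagent.
n(E) = (2/1) × 5.033 = 10.07 mol
mass = 10.07 × 128.95 = 1299 g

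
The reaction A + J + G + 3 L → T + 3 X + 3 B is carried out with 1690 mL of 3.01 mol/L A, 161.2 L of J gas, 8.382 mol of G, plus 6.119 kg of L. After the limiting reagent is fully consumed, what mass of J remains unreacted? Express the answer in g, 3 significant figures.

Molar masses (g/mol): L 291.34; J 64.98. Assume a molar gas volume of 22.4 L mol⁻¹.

137 g

n(A) = 3.01 × 1690/1000 = 5.087 mol
n(J) = 161.2 / 22.4 = 7.196 mol
n(G) = 8.382 mol
n(L) = 6.119×1000 / 291.34 = 21.00 mol
n/ν for A = 5.087/1 = 5.087
n/ν for J = 7.196/1 = 7.196
n/ν for G = 8.382/1 = 8.382
n/ν for L = 21.00/3 = 7.000
Smallest n/ν is A → limiting reagent.
J consumed = (1/1) × 5.087 = 5.087 mol
J remaining = 7.196 − 5.087 = 2.109 mol
mass = 2.109 × 64.98 = 137.0 g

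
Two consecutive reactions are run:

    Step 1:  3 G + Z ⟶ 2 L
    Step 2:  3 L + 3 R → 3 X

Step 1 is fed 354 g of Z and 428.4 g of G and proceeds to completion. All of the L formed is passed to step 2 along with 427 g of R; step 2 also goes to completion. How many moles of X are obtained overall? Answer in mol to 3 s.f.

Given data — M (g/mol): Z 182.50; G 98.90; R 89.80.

2.89 mol

Step 1:
n(Z) = 354.0 / 182.50 = 1.940 mol
n(G) = 428.4 / 98.90 = 4.332 mol
n/ν for Z = 1.940/1 = 1.940
n/ν for G = 4.332/3 = 1.444
Smallest n/ν is G → limiting reagent.
n(L) produced = (2/3) × 4.332 = 2.888 mol
Step 2:
n(L) available = 2.888 mol
n(R) = 427.0 / 89.80 = 4.755 mol
n/ν for L = 2.888/3 = 0.9627
n/ν for R = 4.755/3 = 1.585
Smallest n/ν is L → limiting reagent.
n(X) = (3/3) × 2.888 = 2.888 mol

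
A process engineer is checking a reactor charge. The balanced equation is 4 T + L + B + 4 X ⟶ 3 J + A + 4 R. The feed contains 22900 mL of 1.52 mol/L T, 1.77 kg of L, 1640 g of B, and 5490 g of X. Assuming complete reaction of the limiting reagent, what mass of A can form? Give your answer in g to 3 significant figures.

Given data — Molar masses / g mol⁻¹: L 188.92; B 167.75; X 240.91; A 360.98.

n(T) = 1.52 × 22900/1000 = 34.81 mol
n(L) = 1.770×1000 / 188.92 = 9.369 mol
n(B) = 1640 / 167.75 = 9.776 mol
n(X) = 5490 / 240.91 = 22.79 mol
n/ν → T: 8.703, L: 9.369, B: 9.776, X: 5.698; X is limiting.
n(A) = (1/4) × 22.79 = 5.698 mol
mass = 5.698 × 360.98 = 2057 g

2060 g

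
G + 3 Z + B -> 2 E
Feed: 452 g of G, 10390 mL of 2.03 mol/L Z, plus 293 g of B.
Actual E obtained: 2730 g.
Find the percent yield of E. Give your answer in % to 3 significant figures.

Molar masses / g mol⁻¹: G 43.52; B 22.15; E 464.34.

41.8 %

n(G) = 452.0 / 43.52 = 10.39 mol
n(Z) = 2.03 × 10390/1000 = 21.09 mol
n(B) = 293.0 / 22.15 = 13.23 mol
n/ν for G = 10.39/1 = 10.39
n/ν for Z = 21.09/3 = 7.030
n/ν for B = 13.23/1 = 13.23
Smallest n/ν is Z → limiting reagent.
theoretical n(E) = (2/3) × 21.09 = 14.06 mol → 6529 g
% yield = 2730 / 6529 × 100 = 41.81 %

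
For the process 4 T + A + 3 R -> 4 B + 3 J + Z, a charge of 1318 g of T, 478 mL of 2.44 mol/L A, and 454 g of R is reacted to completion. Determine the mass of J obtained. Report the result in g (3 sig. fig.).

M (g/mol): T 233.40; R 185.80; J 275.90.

674 g

n(T) = 1318 / 233.40 = 5.647 mol
n(A) = 2.44 × 478.0/1000 = 1.166 mol
n(R) = 454.0 / 185.80 = 2.443 mol
n/ν for T = 5.647/4 = 1.412
n/ν for A = 1.166/1 = 1.166
n/ν for R = 2.443/3 = 0.8143
Smallest n/ν is R → limiting reagent.
n(J) = (3/3) × 2.443 = 2.443 mol
mass = 2.443 × 275.90 = 674.0 g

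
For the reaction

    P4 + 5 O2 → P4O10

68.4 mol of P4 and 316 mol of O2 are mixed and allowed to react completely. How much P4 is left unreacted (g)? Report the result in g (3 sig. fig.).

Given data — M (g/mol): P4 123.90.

644 g

n(P4) = 68.40 mol
n(O2) = 316.0 mol
n/ν for P4 = 68.40/1 = 68.40
n/ν for O2 = 316.0/5 = 63.20
Smallest n/ν is O2 → limiting reagent.
P4 consumed = (1/5) × 316.0 = 63.20 mol
P4 remaining = 68.40 − 63.20 = 5.200 mol
mass = 5.200 × 123.90 = 644.3 g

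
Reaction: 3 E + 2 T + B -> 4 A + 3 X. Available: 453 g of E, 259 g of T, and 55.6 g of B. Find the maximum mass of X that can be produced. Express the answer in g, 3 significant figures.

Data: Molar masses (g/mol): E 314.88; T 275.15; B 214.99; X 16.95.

n(E) = 453.0 / 314.88 = 1.439 mol
n(T) = 259.0 / 275.15 = 0.9413 mol
n(B) = 55.60 / 214.99 = 0.2586 mol
n/ν for E = 1.439/3 = 0.4797
n/ν for T = 0.9413/2 = 0.4707
n/ν for B = 0.2586/1 = 0.2586
Smallest n/ν is B → limiting reagent.
n(X) = (3/1) × 0.2586 = 0.7758 mol
mass = 0.7758 × 16.95 = 13.15 g

13.2 g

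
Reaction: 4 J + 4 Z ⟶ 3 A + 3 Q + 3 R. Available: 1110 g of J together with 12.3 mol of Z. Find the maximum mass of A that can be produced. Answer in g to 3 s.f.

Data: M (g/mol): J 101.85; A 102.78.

n(J) = 1110 / 101.85 = 10.90 mol
n(Z) = 12.30 mol
n/ν for J = 10.90/4 = 2.725
n/ν for Z = 12.30/4 = 3.075
Smallest n/ν is J → limiting reagent.
n(A) = (3/4) × 10.90 = 8.175 mol
mass = 8.175 × 102.78 = 840.2 g

840 g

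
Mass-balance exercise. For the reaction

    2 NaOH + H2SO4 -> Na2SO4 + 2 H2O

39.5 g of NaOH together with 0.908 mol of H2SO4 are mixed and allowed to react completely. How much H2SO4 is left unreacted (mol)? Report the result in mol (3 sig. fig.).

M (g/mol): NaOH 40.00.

n(NaOH) = 39.50 / 40.00 = 0.9875 mol
n(H2SO4) = 0.9080 mol
n/ν → NaOH: 0.4938, H2SO4: 0.9080; NaOH is limiting.
H2SO4 consumed = (1/2) × 0.9875 = 0.4938 mol
H2SO4 remaining = 0.9080 − 0.4938 = 0.4142 mol

0.414 mol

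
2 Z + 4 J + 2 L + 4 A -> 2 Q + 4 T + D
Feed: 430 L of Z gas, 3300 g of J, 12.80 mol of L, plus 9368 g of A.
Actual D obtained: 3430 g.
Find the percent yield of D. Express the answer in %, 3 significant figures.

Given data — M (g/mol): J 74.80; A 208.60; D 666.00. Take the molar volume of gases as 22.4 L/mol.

80.5 %

n(Z) = 430.0 / 22.4 = 19.20 mol
n(J) = 3300 / 74.80 = 44.12 mol
n(L) = 12.80 mol
n(A) = 9368 / 208.60 = 44.91 mol
n/ν → Z: 9.600, J: 11.03, L: 6.400, A: 11.23; L is limiting.
theoretical n(D) = (1/2) × 12.80 = 6.400 mol → 4262 g
% yield = 3430 / 4262 × 100 = 80.48 %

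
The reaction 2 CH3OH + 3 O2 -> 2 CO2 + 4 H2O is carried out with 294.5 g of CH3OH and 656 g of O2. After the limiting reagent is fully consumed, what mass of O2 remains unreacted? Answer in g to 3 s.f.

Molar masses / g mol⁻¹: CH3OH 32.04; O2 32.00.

215 g

n(CH3OH) = 294.5 / 32.04 = 9.192 mol
n(O2) = 656.0 / 32.00 = 20.50 mol
n/ν → CH3OH: 4.596, O2: 6.833; CH3OH is limiting.
O2 consumed = (3/2) × 9.192 = 13.79 mol
O2 remaining = 20.50 − 13.79 = 6.710 mol
mass = 6.710 × 32.00 = 214.7 g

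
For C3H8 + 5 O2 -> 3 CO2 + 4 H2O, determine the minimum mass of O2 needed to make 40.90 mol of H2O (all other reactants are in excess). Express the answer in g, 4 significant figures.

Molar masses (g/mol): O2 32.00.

n(H2O) = 40.90 mol
n(O2) = (5/4) × 40.90 = 51.13 mol
mass = 51.13 × 32.00 = 1636 g

1636 g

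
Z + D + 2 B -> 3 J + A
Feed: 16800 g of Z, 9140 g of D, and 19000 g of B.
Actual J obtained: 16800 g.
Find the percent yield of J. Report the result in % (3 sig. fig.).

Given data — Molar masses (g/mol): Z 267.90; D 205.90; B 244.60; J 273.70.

n(Z) = 16800 / 267.90 = 62.71 mol
n(D) = 9140 / 205.90 = 44.39 mol
n(B) = 19000 / 244.60 = 77.68 mol
n/ν for Z = 62.71/1 = 62.71
n/ν for D = 44.39/1 = 44.39
n/ν for B = 77.68/2 = 38.84
Smallest n/ν is B → limiting reagent.
theoretical n(J) = (3/2) × 77.68 = 116.5 mol → 31890 g
% yield = 16800 / 31890 × 100 = 52.68 %

52.7 %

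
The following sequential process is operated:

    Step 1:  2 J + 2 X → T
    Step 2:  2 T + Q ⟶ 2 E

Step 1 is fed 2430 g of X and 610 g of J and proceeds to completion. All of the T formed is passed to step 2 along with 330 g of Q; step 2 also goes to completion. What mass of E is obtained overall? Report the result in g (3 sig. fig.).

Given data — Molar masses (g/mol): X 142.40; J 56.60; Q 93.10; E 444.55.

2400 g

Step 1:
n(X) = 2430 / 142.40 = 17.06 mol
n(J) = 610.0 / 56.60 = 10.78 mol
n/ν for X = 17.06/2 = 8.530
n/ν for J = 10.78/2 = 5.390
Smallest n/ν is J → limiting reagent.
n(T) produced = (1/2) × 10.78 = 5.390 mol
Step 2:
n(T) available = 5.390 mol
n(Q) = 330.0 / 93.10 = 3.545 mol
n/ν for T = 5.390/2 = 2.695
n/ν for Q = 3.545/1 = 3.545
Smallest n/ν is T → limiting reagent.
n(E) = (2/2) × 5.390 = 5.390 mol
mass = 5.390 × 444.55 = 2396 g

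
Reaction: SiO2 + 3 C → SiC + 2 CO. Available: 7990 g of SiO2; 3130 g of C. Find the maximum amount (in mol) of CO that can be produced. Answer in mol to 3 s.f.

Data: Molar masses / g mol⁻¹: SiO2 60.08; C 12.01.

174 mol

n(SiO2) = 7990 / 60.08 = 133.0 mol
n(C) = 3130 / 12.01 = 260.6 mol
n/ν → SiO2: 133.0, C: 86.87; C is limiting.
n(CO) = (2/3) × 260.6 = 173.7 mol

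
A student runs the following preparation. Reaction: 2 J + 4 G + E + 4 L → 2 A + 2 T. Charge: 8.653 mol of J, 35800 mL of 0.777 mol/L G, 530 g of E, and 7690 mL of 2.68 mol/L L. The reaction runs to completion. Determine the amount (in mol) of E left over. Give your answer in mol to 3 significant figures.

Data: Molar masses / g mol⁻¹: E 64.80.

3.85 mol

n(J) = 8.653 mol
n(G) = 0.777 × 35800/1000 = 27.82 mol
n(E) = 530.0 / 64.80 = 8.179 mol
n(L) = 2.68 × 7690/1000 = 20.61 mol
n/ν for J = 8.653/2 = 4.327
n/ν for G = 27.82/4 = 6.955
n/ν for E = 8.179/1 = 8.179
n/ν for L = 20.61/4 = 5.153
Smallest n/ν is J → limiting reagent.
E consumed = (1/2) × 8.653 = 4.327 mol
E remaining = 8.179 − 4.327 = 3.852 mol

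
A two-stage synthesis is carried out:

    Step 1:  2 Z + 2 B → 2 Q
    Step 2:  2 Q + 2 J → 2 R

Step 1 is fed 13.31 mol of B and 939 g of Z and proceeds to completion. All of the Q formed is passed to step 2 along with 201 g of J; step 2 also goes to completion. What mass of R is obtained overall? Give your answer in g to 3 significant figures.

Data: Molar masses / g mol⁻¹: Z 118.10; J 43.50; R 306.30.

Step 1:
n(B) = 13.31 mol
n(Z) = 939.0 / 118.10 = 7.951 mol
n/ν for B = 13.31/2 = 6.655
n/ν for Z = 7.951/2 = 3.976
Smallest n/ν is Z → limiting reagent.
n(Q) produced = (2/2) × 7.951 = 7.951 mol
Step 2:
n(Q) available = 7.951 mol
n(J) = 201.0 / 43.50 = 4.621 mol
n/ν for Q = 7.951/2 = 3.976
n/ν for J = 4.621/2 = 2.311
Smallest n/ν is J → limiting reagent.
n(R) = (2/2) × 4.621 = 4.621 mol
mass = 4.621 × 306.30 = 1415 g

1420 g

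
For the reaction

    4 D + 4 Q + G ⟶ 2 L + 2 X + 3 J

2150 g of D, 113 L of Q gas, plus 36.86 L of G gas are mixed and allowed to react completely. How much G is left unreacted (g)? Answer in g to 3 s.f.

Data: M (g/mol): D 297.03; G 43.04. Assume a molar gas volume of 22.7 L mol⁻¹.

16.3 g

n(D) = 2150 / 297.03 = 7.238 mol
n(Q) = 113.0 / 22.7 = 4.978 mol
n(G) = 36.86 / 22.7 = 1.624 mol
n/ν for D = 7.238/4 = 1.810
n/ν for Q = 4.978/4 = 1.245
n/ν for G = 1.624/1 = 1.624
Smallest n/ν is Q → limiting reagent.
G consumed = (1/4) × 4.978 = 1.245 mol
G remaining = 1.624 − 1.245 = 0.3790 mol
mass = 0.3790 × 43.04 = 16.31 g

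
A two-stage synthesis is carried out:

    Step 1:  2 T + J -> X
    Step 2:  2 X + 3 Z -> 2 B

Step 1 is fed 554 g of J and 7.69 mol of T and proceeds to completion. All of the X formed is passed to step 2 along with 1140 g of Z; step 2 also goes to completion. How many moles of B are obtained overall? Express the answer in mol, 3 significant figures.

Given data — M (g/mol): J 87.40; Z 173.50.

Step 1:
n(J) = 554.0 / 87.40 = 6.339 mol
n(T) = 7.690 mol
n/ν → J: 6.339, T: 3.845; T is limiting.
n(X) produced = (1/2) × 7.690 = 3.845 mol
Step 2:
n(X) available = 3.845 mol
n(Z) = 1140 / 173.50 = 6.571 mol
n/ν → X: 1.923, Z: 2.190; X is limiting.
n(B) = (2/2) × 3.845 = 3.845 mol

3.85 mol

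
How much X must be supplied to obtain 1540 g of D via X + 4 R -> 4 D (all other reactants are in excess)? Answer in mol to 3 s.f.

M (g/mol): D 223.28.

1.72 mol

n(D) = 1540 / 223.28 = 6.897 mol
n(X) = (1/4) × 6.897 = 1.724 mol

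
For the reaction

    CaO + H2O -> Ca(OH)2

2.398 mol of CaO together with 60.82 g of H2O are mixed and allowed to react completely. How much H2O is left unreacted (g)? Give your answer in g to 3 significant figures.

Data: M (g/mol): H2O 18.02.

17.6 g

n(CaO) = 2.398 mol
n(H2O) = 60.82 / 18.02 = 3.375 mol
n/ν for CaO = 2.398/1 = 2.398
n/ν for H2O = 3.375/1 = 3.375
Smallest n/ν is CaO → limiting reagent.
H2O consumed = (1/1) × 2.398 = 2.398 mol
H2O remaining = 3.375 − 2.398 = 0.9770 mol
mass = 0.9770 × 18.02 = 17.61 g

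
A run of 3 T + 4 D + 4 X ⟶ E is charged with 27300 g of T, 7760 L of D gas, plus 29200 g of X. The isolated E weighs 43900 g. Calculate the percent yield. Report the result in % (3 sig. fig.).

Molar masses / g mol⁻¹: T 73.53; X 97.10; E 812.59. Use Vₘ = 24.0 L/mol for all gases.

71.9 %

n(T) = 27300 / 73.53 = 371.3 mol
n(D) = 7760 / 24.0 = 323.3 mol
n(X) = 29200 / 97.10 = 300.7 mol
n/ν → T: 123.8, D: 80.83, X: 75.18; X is limiting.
theoretical n(E) = (1/4) × 300.7 = 75.18 mol → 61090 g
% yield = 43900 / 61090 × 100 = 71.86 %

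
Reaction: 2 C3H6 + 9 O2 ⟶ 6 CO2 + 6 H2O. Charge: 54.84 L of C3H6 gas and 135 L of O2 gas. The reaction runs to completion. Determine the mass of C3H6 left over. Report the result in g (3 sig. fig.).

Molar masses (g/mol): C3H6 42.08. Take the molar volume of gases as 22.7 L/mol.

n(C3H6) = 54.84 / 22.7 = 2.416 mol
n(O2) = 135.0 / 22.7 = 5.947 mol
n/ν for C3H6 = 2.416/2 = 1.208
n/ν for O2 = 5.947/9 = 0.6608
Smallest n/ν is O2 → limiting reagent.
C3H6 consumed = (2/9) × 5.947 = 1.322 mol
C3H6 remaining = 2.416 − 1.322 = 1.094 mol
mass = 1.094 × 42.08 = 46.04 g

46.0 g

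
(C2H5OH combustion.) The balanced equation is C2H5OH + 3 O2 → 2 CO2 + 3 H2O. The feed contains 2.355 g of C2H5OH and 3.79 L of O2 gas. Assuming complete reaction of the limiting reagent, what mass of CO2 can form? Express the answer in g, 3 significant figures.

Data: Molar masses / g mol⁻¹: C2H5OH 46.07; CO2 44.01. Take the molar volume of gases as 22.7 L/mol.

n(C2H5OH) = 2.355 / 46.07 = 0.05112 mol
n(O2) = 3.790 / 22.7 = 0.1670 mol
n/ν for C2H5OH = 0.05112/1 = 0.05112
n/ν for O2 = 0.1670/3 = 0.05567
Smallest n/ν is C2H5OH → limiting reagent.
n(CO2) = (2/1) × 0.05112 = 0.1022 mol
mass = 0.1022 × 44.01 = 4.498 g

4.50 g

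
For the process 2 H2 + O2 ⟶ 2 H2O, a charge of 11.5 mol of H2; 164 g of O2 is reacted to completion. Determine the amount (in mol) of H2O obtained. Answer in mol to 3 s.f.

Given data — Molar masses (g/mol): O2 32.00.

n(H2) = 11.50 mol
n(O2) = 164.0 / 32.00 = 5.125 mol
n/ν → H2: 5.750, O2: 5.125; O2 is limiting.
n(H2O) = (2/1) × 5.125 = 10.25 mol

10.3 mol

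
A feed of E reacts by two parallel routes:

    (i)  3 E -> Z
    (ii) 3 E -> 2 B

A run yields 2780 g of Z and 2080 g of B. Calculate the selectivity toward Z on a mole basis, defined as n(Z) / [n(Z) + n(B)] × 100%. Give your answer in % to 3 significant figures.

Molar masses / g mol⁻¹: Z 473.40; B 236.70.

n(Z) = 2780 / 473.40 = 5.872 mol
n(B) = 2080 / 236.70 = 8.787 mol
selectivity = 5.872/(5.872+8.787) × 100 = 40.06 %

40.1 %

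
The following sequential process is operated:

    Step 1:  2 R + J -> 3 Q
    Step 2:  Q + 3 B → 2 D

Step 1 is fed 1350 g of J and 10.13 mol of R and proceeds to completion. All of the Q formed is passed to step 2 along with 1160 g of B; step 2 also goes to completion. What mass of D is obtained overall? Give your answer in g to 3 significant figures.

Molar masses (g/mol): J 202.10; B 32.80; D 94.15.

2220 g

Step 1:
n(J) = 1350 / 202.10 = 6.680 mol
n(R) = 10.13 mol
n/ν for J = 6.680/1 = 6.680
n/ν for R = 10.13/2 = 5.065
Smallest n/ν is R → limiting reagent.
n(Q) produced = (3/2) × 10.13 = 15.20 mol
Step 2:
n(Q) available = 15.20 mol
n(B) = 1160 / 32.80 = 35.37 mol
n/ν for Q = 15.20/1 = 15.20
n/ν for B = 35.37/3 = 11.79
Smallest n/ν is B → limiting reagent.
n(D) = (2/3) × 35.37 = 23.58 mol
mass = 23.58 × 94.15 = 2220 g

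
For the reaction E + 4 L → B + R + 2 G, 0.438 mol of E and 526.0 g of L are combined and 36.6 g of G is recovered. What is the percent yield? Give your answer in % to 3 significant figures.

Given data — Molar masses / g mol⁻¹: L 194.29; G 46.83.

89.2 %

n(E) = 0.4380 mol
n(L) = 526.0 / 194.29 = 2.707 mol
n/ν for E = 0.4380/1 = 0.4380
n/ν for L = 2.707/4 = 0.6768
Smallest n/ν is E → limiting reagent.
theoretical n(G) = (2/1) × 0.4380 = 0.8760 mol → 41.02 g
% yield = 36.6 / 41.02 × 100 = 89.22 %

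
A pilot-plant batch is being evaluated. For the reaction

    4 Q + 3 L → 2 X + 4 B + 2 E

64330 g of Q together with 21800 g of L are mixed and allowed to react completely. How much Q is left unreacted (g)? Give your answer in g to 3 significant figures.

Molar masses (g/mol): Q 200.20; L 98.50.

5250 g

n(Q) = 64330 / 200.20 = 321.3 mol
n(L) = 21800 / 98.50 = 221.3 mol
n/ν for Q = 321.3/4 = 80.33
n/ν for L = 221.3/3 = 73.77
Smallest n/ν is L → limiting reagent.
Q consumed = (4/3) × 221.3 = 295.1 mol
Q remaining = 321.3 − 295.1 = 26.20 mol
mass = 26.20 × 200.20 = 5245 g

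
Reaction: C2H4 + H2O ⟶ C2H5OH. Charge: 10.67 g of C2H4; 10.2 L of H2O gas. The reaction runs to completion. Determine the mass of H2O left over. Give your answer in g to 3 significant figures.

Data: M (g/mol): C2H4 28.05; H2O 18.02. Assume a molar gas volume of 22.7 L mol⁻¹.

n(C2H4) = 10.67 / 28.05 = 0.3804 mol
n(H2O) = 10.20 / 22.7 = 0.4493 mol
n/ν → C2H4: 0.3804, H2O: 0.4493; C2H4 is limiting.
H2O consumed = (1/1) × 0.3804 = 0.3804 mol
H2O remaining = 0.4493 − 0.3804 = 0.06890 mol
mass = 0.06890 × 18.02 = 1.242 g

1.24 g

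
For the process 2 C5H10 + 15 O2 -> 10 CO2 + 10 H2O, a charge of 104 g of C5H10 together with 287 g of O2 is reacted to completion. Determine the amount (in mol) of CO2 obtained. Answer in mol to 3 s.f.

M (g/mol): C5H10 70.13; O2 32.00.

5.98 mol

n(C5H10) = 104.0 / 70.13 = 1.483 mol
n(O2) = 287.0 / 32.00 = 8.969 mol
n/ν for C5H10 = 1.483/2 = 0.7415
n/ν for O2 = 8.969/15 = 0.5979
Smallest n/ν is O2 → limiting reagent.
n(CO2) = (10/15) × 8.969 = 5.979 mol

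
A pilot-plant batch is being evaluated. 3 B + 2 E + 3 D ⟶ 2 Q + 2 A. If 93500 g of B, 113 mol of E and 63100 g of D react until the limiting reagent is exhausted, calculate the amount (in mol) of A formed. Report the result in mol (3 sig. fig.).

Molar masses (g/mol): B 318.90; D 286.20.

n(B) = 93500 / 318.90 = 293.2 mol
n(E) = 113.0 mol
n(D) = 63100 / 286.20 = 220.5 mol
n/ν for B = 293.2/3 = 97.73
n/ν for E = 113.0/2 = 56.50
n/ν for D = 220.5/3 = 73.50
Smallest n/ν is E → limiting reagent.
n(A) = (2/2) × 113.0 = 113.0 mol

113 mol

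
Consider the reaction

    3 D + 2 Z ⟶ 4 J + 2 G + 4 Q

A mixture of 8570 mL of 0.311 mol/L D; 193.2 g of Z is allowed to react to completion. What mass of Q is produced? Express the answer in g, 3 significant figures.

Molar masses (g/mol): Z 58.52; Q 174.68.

n(D) = 0.311 × 8570/1000 = 2.665 mol
n(Z) = 193.2 / 58.52 = 3.301 mol
n/ν for D = 2.665/3 = 0.8883
n/ν for Z = 3.301/2 = 1.651
Smallest n/ν is D → limiting reagent.
n(Q) = (4/3) × 2.665 = 3.553 mol
mass = 3.553 × 174.68 = 620.6 g

621 g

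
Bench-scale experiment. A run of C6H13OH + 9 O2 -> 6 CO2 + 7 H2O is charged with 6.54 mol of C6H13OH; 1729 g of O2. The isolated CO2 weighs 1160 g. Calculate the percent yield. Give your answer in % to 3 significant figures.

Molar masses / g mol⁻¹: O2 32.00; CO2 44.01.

73.2 %

n(C6H13OH) = 6.540 mol
n(O2) = 1729 / 32.00 = 54.03 mol
n/ν → C6H13OH: 6.540, O2: 6.003; O2 is limiting.
theoretical n(CO2) = (6/9) × 54.03 = 36.02 mol → 1585 g
% yield = 1160 / 1585 × 100 = 73.19 %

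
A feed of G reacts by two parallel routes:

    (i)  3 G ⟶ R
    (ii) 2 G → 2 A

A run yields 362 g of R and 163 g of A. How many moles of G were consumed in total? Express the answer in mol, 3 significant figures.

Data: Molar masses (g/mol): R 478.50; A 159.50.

n(R) = 362 / 478.50 = 0.7565 mol
n(A) = 163 / 159.50 = 1.022 mol
n(G) via (i) = (3/1)×0.7565 = 2.270 mol
n(G) via (ii) = (2/2)×1.022 = 1.022 mol
total n(G) = 2.270 + 1.022 = 3.292 mol

3.29 mol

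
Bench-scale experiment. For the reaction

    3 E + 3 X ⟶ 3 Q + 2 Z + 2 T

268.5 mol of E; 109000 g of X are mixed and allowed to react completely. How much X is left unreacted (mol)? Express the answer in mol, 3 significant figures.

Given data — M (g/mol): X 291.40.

106 mol

n(E) = 268.5 mol
n(X) = 109000 / 291.40 = 374.1 mol
n/ν → E: 89.50, X: 124.7; E is limiting.
X consumed = (3/3) × 268.5 = 268.5 mol
X remaining = 374.1 − 268.5 = 105.6 mol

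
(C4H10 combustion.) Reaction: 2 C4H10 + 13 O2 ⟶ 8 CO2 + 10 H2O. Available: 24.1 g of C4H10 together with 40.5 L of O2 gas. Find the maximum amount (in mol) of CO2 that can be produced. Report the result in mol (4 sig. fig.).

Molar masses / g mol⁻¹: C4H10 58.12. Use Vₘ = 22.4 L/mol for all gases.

1.113 mol

n(C4H10) = 24.10 / 58.12 = 0.4147 mol
n(O2) = 40.50 / 22.4 = 1.808 mol
n/ν for C4H10 = 0.4147/2 = 0.2074
n/ν for O2 = 1.808/13 = 0.1391
Smallest n/ν is O2 → limiting reagent.
n(CO2) = (8/13) × 1.808 = 1.113 mol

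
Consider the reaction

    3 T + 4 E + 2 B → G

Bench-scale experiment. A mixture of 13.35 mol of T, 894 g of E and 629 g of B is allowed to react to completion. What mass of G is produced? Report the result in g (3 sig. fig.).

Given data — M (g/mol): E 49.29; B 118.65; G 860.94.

2280 g

n(T) = 13.35 mol
n(E) = 894.0 / 49.29 = 18.14 mol
n(B) = 629.0 / 118.65 = 5.301 mol
n/ν → T: 4.450, E: 4.535, B: 2.651; B is limiting.
n(G) = (1/2) × 5.301 = 2.651 mol
mass = 2.651 × 860.94 = 2282 g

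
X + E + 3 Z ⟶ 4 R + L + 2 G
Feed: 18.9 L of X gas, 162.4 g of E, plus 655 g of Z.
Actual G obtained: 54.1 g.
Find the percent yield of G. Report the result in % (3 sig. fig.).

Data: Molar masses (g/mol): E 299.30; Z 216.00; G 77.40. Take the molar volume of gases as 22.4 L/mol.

64.4 %

n(X) = 18.90 / 22.4 = 0.8438 mol
n(E) = 162.4 / 299.30 = 0.5426 mol
n(Z) = 655.0 / 216.00 = 3.032 mol
n/ν for X = 0.8438/1 = 0.8438
n/ν for E = 0.5426/1 = 0.5426
n/ν for Z = 3.032/3 = 1.011
Smallest n/ν is E → limiting reagent.
theoretical n(G) = (2/1) × 0.5426 = 1.085 mol → 83.98 g
% yield = 54.1 / 83.98 × 100 = 64.42 %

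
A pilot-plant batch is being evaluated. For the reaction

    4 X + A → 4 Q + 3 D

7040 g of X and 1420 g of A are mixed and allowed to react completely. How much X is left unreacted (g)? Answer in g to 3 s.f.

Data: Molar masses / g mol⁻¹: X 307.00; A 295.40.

n(X) = 7040 / 307.00 = 22.93 mol
n(A) = 1420 / 295.40 = 4.807 mol
n/ν for X = 22.93/4 = 5.733
n/ν for A = 4.807/1 = 4.807
Smallest n/ν is A → limiting reagent.
X consumed = (4/1) × 4.807 = 19.23 mol
X remaining = 22.93 − 19.23 = 3.700 mol
mass = 3.700 × 307.00 = 1136 g

1140 g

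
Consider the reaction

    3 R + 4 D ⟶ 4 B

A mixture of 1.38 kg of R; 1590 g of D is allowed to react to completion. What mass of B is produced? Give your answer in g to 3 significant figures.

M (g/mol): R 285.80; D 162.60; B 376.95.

n(R) = 1.380×1000 / 285.80 = 4.829 mol
n(D) = 1590 / 162.60 = 9.779 mol
n/ν for R = 4.829/3 = 1.610
n/ν for D = 9.779/4 = 2.445
Smallest n/ν is R → limiting reagent.
n(B) = (4/3) × 4.829 = 6.439 mol
mass = 6.439 × 376.95 = 2427 g

2430 g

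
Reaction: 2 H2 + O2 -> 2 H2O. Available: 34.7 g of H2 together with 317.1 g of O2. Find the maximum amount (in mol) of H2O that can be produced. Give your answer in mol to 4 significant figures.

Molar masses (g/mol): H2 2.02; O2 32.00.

17.18 mol

n(H2) = 34.70 / 2.02 = 17.18 mol
n(O2) = 317.1 / 32.00 = 9.909 mol
n/ν → H2: 8.590, O2: 9.909; H2 is limiting.
n(H2O) = (2/2) × 17.18 = 17.18 mol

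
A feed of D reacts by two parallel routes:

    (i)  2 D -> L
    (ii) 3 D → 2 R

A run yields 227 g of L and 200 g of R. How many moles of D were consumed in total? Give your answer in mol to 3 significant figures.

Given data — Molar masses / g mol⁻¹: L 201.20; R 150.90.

4.24 mol

n(L) = 227 / 201.20 = 1.128 mol
n(R) = 200 / 150.90 = 1.325 mol
n(D) via (i) = (2/1)×1.128 = 2.256 mol
n(D) via (ii) = (3/2)×1.325 = 1.988 mol
total n(D) = 2.256 + 1.988 = 4.244 mol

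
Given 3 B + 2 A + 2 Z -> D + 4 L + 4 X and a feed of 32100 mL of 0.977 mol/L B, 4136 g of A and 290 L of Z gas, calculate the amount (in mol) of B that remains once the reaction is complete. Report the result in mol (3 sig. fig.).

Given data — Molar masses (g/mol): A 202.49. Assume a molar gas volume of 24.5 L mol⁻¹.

13.6 mol

n(B) = 0.977 × 32100/1000 = 31.36 mol
n(A) = 4136 / 202.49 = 20.43 mol
n(Z) = 290.0 / 24.5 = 11.84 mol
n/ν for B = 31.36/3 = 10.45
n/ν for A = 20.43/2 = 10.22
n/ν for Z = 11.84/2 = 5.920
Smallest n/ν is Z → limiting reagent.
B consumed = (3/2) × 11.84 = 17.76 mol
B remaining = 31.36 − 17.76 = 13.60 mol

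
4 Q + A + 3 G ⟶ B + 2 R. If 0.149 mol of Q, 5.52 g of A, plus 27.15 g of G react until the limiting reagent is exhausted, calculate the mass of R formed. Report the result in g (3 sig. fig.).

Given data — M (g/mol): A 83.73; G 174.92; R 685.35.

n(Q) = 0.1490 mol
n(A) = 5.520 / 83.73 = 0.06593 mol
n(G) = 27.15 / 174.92 = 0.1552 mol
n/ν for Q = 0.1490/4 = 0.03725
n/ν for A = 0.06593/1 = 0.06593
n/ν for G = 0.1552/3 = 0.05173
Smallest n/ν is Q → limiting reagent.
n(R) = (2/4) × 0.1490 = 0.07450 mol
mass = 0.07450 × 685.35 = 51.06 g

51.1 g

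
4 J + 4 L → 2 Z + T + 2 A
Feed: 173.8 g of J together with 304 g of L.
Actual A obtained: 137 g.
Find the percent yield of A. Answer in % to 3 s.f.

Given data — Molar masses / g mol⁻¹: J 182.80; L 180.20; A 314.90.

n(J) = 173.8 / 182.80 = 0.9508 mol
n(L) = 304.0 / 180.20 = 1.687 mol
n/ν for J = 0.9508/4 = 0.2377
n/ν for L = 1.687/4 = 0.4218
Smallest n/ν is J → limiting reagent.
theoretical n(A) = (2/4) × 0.9508 = 0.4754 mol → 149.7 g
% yield = 137 / 149.7 × 100 = 91.52 %

91.5 %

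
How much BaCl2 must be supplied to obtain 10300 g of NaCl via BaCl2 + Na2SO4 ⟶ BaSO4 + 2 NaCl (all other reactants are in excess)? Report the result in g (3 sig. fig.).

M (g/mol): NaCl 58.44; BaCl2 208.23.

18400 g

n(NaCl) = 10300 / 58.44 = 176.2 mol
n(BaCl2) = (1/2) × 176.2 = 88.10 mol
mass = 88.10 × 208.23 = 18350 g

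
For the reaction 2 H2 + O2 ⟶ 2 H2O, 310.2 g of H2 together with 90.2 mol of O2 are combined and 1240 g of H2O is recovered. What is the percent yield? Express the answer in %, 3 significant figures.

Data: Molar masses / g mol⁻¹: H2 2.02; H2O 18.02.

44.8 %

n(H2) = 310.2 / 2.02 = 153.6 mol
n(O2) = 90.20 mol
n/ν for H2 = 153.6/2 = 76.80
n/ν for O2 = 90.20/1 = 90.20
Smallest n/ν is H2 → limiting reagent.
theoretical n(H2O) = (2/2) × 153.6 = 153.6 mol → 2768 g
% yield = 1240 / 2768 × 100 = 44.80 %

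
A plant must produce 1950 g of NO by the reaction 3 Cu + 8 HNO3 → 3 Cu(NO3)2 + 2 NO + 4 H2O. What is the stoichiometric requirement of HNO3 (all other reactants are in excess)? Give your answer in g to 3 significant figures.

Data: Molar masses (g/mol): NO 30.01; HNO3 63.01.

16400 g

n(NO) = 1950 / 30.01 = 64.98 mol
n(HNO3) = (8/2) × 64.98 = 259.9 mol
mass = 259.9 × 63.01 = 16380 g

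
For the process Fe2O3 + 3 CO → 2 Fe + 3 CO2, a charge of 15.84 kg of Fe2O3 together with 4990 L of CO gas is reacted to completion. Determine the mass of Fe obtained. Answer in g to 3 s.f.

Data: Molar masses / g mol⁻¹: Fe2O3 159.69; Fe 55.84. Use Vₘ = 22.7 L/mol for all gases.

8180 g

n(Fe2O3) = 15.84×1000 / 159.69 = 99.19 mol
n(CO) = 4990 / 22.7 = 219.8 mol
n/ν for Fe2O3 = 99.19/1 = 99.19
n/ν for CO = 219.8/3 = 73.27
Smallest n/ν is CO → limiting reagent.
n(Fe) = (2/3) × 219.8 = 146.5 mol
mass = 146.5 × 55.84 = 8181 g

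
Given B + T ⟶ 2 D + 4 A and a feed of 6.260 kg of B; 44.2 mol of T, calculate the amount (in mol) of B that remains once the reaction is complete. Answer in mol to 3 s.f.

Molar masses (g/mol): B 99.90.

18.5 mol

n(B) = 6.260×1000 / 99.90 = 62.66 mol
n(T) = 44.20 mol
n/ν → B: 62.66, T: 44.20; T is limiting.
B consumed = (1/1) × 44.20 = 44.20 mol
B remaining = 62.66 − 44.20 = 18.46 mol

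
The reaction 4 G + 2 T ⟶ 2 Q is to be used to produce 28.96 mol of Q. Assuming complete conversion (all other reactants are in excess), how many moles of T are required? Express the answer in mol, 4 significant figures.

28.96 mol

n(Q) = 28.96 mol
n(T) = (2/2) × 28.96 = 28.96 mol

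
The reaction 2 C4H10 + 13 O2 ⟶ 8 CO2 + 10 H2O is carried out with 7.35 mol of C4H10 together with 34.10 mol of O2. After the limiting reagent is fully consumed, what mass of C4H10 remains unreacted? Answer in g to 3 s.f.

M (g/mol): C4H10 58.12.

122 g

n(C4H10) = 7.350 mol
n(O2) = 34.10 mol
n/ν for C4H10 = 7.350/2 = 3.675
n/ν for O2 = 34.10/13 = 2.623
Smallest n/ν is O2 → limiting reagent.
C4H10 consumed = (2/13) × 34.10 = 5.246 mol
C4H10 remaining = 7.350 − 5.246 = 2.104 mol
mass = 2.104 × 58.12 = 122.3 g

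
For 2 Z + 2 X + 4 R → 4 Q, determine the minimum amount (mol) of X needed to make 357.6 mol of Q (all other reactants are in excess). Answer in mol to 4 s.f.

178.8 mol

n(Q) = 357.6 mol
n(X) = (2/4) × 357.6 = 178.8 mol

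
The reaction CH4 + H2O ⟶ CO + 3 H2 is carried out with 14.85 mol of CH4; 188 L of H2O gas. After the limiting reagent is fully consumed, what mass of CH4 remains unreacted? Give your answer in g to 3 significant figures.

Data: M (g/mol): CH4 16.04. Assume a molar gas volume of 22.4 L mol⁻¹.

104 g

n(CH4) = 14.85 mol
n(H2O) = 188.0 / 22.4 = 8.393 mol
n/ν → CH4: 14.85, H2O: 8.393; H2O is limiting.
CH4 consumed = (1/1) × 8.393 = 8.393 mol
CH4 remaining = 14.85 − 8.393 = 6.457 mol
mass = 6.457 × 16.04 = 103.6 g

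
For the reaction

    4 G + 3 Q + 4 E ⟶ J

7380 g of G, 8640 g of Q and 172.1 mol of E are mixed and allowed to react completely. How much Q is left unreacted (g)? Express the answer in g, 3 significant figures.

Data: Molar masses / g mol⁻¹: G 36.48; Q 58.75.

n(G) = 7380 / 36.48 = 202.3 mol
n(Q) = 8640 / 58.75 = 147.1 mol
n(E) = 172.1 mol
n/ν for G = 202.3/4 = 50.58
n/ν for Q = 147.1/3 = 49.03
n/ν for E = 172.1/4 = 43.03
Smallest n/ν is E → limiting reagent.
Q consumed = (3/4) × 172.1 = 129.1 mol
Q remaining = 147.1 − 129.1 = 18.00 mol
mass = 18.00 × 58.75 = 1058 g

1060 g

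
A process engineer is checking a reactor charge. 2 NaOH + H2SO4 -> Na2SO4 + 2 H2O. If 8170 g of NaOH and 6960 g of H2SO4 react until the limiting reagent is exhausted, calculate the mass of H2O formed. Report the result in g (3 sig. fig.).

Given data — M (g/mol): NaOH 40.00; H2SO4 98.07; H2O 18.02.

2560 g

n(NaOH) = 8170 / 40.00 = 204.3 mol
n(H2SO4) = 6960 / 98.07 = 70.97 mol
n/ν for NaOH = 204.3/2 = 102.2
n/ν for H2SO4 = 70.97/1 = 70.97
Smallest n/ν is H2SO4 → limiting reagent.
n(H2O) = (2/1) × 70.97 = 141.9 mol
mass = 141.9 × 18.02 = 2557 g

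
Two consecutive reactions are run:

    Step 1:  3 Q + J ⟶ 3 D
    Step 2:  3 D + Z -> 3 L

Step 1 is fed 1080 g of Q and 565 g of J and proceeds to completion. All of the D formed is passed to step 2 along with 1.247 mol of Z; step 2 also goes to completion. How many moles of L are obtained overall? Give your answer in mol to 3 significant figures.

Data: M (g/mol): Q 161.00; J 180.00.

Step 1:
n(Q) = 1080 / 161.00 = 6.708 mol
n(J) = 565.0 / 180.00 = 3.139 mol
n/ν → Q: 2.236, J: 3.139; Q is limiting.
n(D) produced = (3/3) × 6.708 = 6.708 mol
Step 2:
n(D) available = 6.708 mol
n(Z) = 1.247 mol
n/ν → D: 2.236, Z: 1.247; Z is limiting.
n(L) = (3/1) × 1.247 = 3.741 mol

3.74 mol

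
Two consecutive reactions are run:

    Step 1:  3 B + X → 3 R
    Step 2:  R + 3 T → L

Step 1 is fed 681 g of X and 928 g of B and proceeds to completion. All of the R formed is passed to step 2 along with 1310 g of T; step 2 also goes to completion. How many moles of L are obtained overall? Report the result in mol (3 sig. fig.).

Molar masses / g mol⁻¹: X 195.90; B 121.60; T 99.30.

Step 1:
n(X) = 681.0 / 195.90 = 3.476 mol
n(B) = 928.0 / 121.60 = 7.632 mol
n/ν for X = 3.476/1 = 3.476
n/ν for B = 7.632/3 = 2.544
Smallest n/ν is B → limiting reagent.
n(R) produced = (3/3) × 7.632 = 7.632 mol
Step 2:
n(R) available = 7.632 mol
n(T) = 1310 / 99.30 = 13.19 mol
n/ν for R = 7.632/1 = 7.632
n/ν for T = 13.19/3 = 4.397
Smallest n/ν is T → limiting reagent.
n(L) = (1/3) × 13.19 = 4.397 mol

4.40 mol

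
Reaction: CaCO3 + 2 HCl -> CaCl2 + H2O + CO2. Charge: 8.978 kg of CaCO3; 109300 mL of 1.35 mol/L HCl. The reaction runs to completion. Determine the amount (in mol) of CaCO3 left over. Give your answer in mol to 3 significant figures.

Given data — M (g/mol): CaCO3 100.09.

15.9 mol

n(CaCO3) = 8.978×1000 / 100.09 = 89.70 mol
n(HCl) = 1.35 × 109300/1000 = 147.6 mol
n/ν for CaCO3 = 89.70/1 = 89.70
n/ν for HCl = 147.6/2 = 73.80
Smallest n/ν is HCl → limiting reagent.
CaCO3 consumed = (1/2) × 147.6 = 73.80 mol
CaCO3 remaining = 89.70 − 73.80 = 15.90 mol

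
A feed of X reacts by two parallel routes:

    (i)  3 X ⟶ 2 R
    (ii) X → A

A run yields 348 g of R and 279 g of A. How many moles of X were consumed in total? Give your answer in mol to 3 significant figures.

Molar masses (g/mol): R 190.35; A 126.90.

n(R) = 348 / 190.35 = 1.828 mol
n(A) = 279 / 126.90 = 2.199 mol
n(X) via (i) = (3/2)×1.828 = 2.742 mol
n(X) via (ii) = (1/1)×2.199 = 2.199 mol
total n(X) = 2.742 + 2.199 = 4.941 mol

4.94 mol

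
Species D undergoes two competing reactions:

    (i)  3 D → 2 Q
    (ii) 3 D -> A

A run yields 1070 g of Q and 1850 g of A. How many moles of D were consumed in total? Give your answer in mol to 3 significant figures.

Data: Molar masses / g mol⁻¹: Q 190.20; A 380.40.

n(Q) = 1070 / 190.20 = 5.626 mol
n(A) = 1850 / 380.40 = 4.863 mol
n(D) via (i) = (3/2)×5.626 = 8.439 mol
n(D) via (ii) = (3/1)×4.863 = 14.59 mol
total n(D) = 8.439 + 14.59 = 23.03 mol

23.0 mol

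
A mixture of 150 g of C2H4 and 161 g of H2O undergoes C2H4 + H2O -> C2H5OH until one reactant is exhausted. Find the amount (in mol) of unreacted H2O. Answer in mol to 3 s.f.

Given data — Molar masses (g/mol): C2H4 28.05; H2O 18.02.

3.59 mol

n(C2H4) = 150.0 / 28.05 = 5.348 mol
n(H2O) = 161.0 / 18.02 = 8.935 mol
n/ν for C2H4 = 5.348/1 = 5.348
n/ν for H2O = 8.935/1 = 8.935
Smallest n/ν is C2H4 → limiting reagent.
H2O consumed = (1/1) × 5.348 = 5.348 mol
H2O remaining = 8.935 − 5.348 = 3.587 mol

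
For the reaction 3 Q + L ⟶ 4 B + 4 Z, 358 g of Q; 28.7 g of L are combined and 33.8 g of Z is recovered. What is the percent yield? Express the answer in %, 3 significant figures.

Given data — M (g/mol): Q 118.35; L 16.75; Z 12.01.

69.8 %

n(Q) = 358.0 / 118.35 = 3.025 mol
n(L) = 28.70 / 16.75 = 1.713 mol
n/ν → Q: 1.008, L: 1.713; Q is limiting.
theoretical n(Z) = (4/3) × 3.025 = 4.033 mol → 48.44 g
% yield = 33.8 / 48.44 × 100 = 69.78 %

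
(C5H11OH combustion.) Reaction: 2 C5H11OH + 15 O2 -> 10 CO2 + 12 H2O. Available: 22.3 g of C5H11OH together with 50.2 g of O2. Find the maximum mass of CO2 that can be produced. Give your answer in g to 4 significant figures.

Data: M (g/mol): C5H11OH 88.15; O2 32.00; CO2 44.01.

46.03 g

n(C5H11OH) = 22.30 / 88.15 = 0.2530 mol
n(O2) = 50.20 / 32.00 = 1.569 mol
n/ν for C5H11OH = 0.2530/2 = 0.1265
n/ν for O2 = 1.569/15 = 0.1046
Smallest n/ν is O2 → limiting reagent.
n(CO2) = (10/15) × 1.569 = 1.046 mol
mass = 1.046 × 44.01 = 46.03 g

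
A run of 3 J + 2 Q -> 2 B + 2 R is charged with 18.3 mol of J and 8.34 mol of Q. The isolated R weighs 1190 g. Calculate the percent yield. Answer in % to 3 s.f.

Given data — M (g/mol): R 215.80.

66.1 %

n(J) = 18.30 mol
n(Q) = 8.340 mol
n/ν for J = 18.30/3 = 6.100
n/ν for Q = 8.340/2 = 4.170
Smallest n/ν is Q → limiting reagent.
theoretical n(R) = (2/2) × 8.340 = 8.340 mol → 1800 g
% yield = 1190 / 1800 × 100 = 66.11 %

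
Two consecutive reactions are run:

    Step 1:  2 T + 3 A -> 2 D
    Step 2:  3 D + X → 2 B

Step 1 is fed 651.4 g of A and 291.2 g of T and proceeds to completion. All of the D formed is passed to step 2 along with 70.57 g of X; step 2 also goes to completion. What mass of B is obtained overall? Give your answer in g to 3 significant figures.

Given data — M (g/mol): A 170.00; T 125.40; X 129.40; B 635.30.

693 g

Step 1:
n(A) = 651.4 / 170.00 = 3.832 mol
n(T) = 291.2 / 125.40 = 2.322 mol
n/ν for A = 3.832/3 = 1.277
n/ν for T = 2.322/2 = 1.161
Smallest n/ν is T → limiting reagent.
n(D) produced = (2/2) × 2.322 = 2.322 mol
Step 2:
n(D) available = 2.322 mol
n(X) = 70.57 / 129.40 = 0.5454 mol
n/ν for D = 2.322/3 = 0.7740
n/ν for X = 0.5454/1 = 0.5454
Smallest n/ν is X → limiting reagent.
n(B) = (2/1) × 0.5454 = 1.091 mol
mass = 1.091 × 635.30 = 693.1 g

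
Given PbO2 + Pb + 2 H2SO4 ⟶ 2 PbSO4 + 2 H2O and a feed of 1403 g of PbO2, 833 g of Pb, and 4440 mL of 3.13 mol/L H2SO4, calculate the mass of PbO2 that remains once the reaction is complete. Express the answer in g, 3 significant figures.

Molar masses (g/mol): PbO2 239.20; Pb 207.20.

441 g

n(PbO2) = 1403 / 239.20 = 5.865 mol
n(Pb) = 833.0 / 207.20 = 4.020 mol
n(H2SO4) = 3.13 × 4440/1000 = 13.90 mol
n/ν for PbO2 = 5.865/1 = 5.865
n/ν for Pb = 4.020/1 = 4.020
n/ν for H2SO4 = 13.90/2 = 6.950
Smallest n/ν is Pb → limiting reagent.
PbO2 consumed = (1/1) × 4.020 = 4.020 mol
PbO2 remaining = 5.865 − 4.020 = 1.845 mol
mass = 1.845 × 239.20 = 441.3 g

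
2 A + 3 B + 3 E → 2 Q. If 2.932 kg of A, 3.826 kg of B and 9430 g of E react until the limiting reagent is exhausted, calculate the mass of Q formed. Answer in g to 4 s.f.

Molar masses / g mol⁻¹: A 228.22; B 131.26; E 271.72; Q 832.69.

10700 g

n(A) = 2.932×1000 / 228.22 = 12.85 mol
n(B) = 3.826×1000 / 131.26 = 29.15 mol
n(E) = 9430 / 271.72 = 34.70 mol
n/ν for A = 12.85/2 = 6.425
n/ν for B = 29.15/3 = 9.717
n/ν for E = 34.70/3 = 11.57
Smallest n/ν is A → limiting reagent.
n(Q) = (2/2) × 12.85 = 12.85 mol
mass = 12.85 × 832.69 = 10700 g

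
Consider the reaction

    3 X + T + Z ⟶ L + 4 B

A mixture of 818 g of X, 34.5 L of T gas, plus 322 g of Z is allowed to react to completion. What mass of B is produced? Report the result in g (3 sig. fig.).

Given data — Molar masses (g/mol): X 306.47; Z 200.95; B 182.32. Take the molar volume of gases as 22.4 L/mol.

649 g

n(X) = 818.0 / 306.47 = 2.669 mol
n(T) = 34.50 / 22.4 = 1.540 mol
n(Z) = 322.0 / 200.95 = 1.602 mol
n/ν for X = 2.669/3 = 0.8897
n/ν for T = 1.540/1 = 1.540
n/ν for Z = 1.602/1 = 1.602
Smallest n/ν is X → limiting reagent.
n(B) = (4/3) × 2.669 = 3.559 mol
mass = 3.559 × 182.32 = 648.9 g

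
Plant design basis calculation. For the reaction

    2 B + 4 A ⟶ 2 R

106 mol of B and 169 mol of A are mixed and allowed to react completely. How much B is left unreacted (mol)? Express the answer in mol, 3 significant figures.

21.5 mol

n(B) = 106.0 mol
n(A) = 169.0 mol
n/ν for B = 106.0/2 = 53.00
n/ν for A = 169.0/4 = 42.25
Smallest n/ν is A → limiting reagent.
B consumed = (2/4) × 169.0 = 84.50 mol
B remaining = 106.0 − 84.50 = 21.50 mol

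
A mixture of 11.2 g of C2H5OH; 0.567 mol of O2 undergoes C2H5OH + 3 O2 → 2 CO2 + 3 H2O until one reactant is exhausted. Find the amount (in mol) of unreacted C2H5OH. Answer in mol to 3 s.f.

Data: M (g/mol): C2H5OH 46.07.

0.0541 mol

n(C2H5OH) = 11.20 / 46.07 = 0.2431 mol
n(O2) = 0.5670 mol
n/ν for C2H5OH = 0.2431/1 = 0.2431
n/ν for O2 = 0.5670/3 = 0.1890
Smallest n/ν is O2 → limiting reagent.
C2H5OH consumed = (1/3) × 0.5670 = 0.1890 mol
C2H5OH remaining = 0.2431 − 0.1890 = 0.05410 mol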